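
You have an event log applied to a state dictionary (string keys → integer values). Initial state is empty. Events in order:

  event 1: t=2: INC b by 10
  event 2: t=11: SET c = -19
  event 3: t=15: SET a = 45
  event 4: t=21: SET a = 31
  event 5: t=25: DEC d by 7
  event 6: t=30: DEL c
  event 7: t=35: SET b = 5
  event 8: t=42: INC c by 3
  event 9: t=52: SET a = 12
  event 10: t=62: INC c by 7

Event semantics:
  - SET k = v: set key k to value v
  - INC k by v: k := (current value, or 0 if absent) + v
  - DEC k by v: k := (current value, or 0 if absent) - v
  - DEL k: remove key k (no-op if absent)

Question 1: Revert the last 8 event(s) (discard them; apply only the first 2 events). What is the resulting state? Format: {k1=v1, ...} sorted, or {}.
Answer: {b=10, c=-19}

Derivation:
Keep first 2 events (discard last 8):
  after event 1 (t=2: INC b by 10): {b=10}
  after event 2 (t=11: SET c = -19): {b=10, c=-19}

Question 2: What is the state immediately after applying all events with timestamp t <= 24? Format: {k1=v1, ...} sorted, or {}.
Apply events with t <= 24 (4 events):
  after event 1 (t=2: INC b by 10): {b=10}
  after event 2 (t=11: SET c = -19): {b=10, c=-19}
  after event 3 (t=15: SET a = 45): {a=45, b=10, c=-19}
  after event 4 (t=21: SET a = 31): {a=31, b=10, c=-19}

Answer: {a=31, b=10, c=-19}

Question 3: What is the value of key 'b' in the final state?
Track key 'b' through all 10 events:
  event 1 (t=2: INC b by 10): b (absent) -> 10
  event 2 (t=11: SET c = -19): b unchanged
  event 3 (t=15: SET a = 45): b unchanged
  event 4 (t=21: SET a = 31): b unchanged
  event 5 (t=25: DEC d by 7): b unchanged
  event 6 (t=30: DEL c): b unchanged
  event 7 (t=35: SET b = 5): b 10 -> 5
  event 8 (t=42: INC c by 3): b unchanged
  event 9 (t=52: SET a = 12): b unchanged
  event 10 (t=62: INC c by 7): b unchanged
Final: b = 5

Answer: 5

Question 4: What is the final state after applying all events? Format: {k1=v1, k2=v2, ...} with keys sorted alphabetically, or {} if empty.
Answer: {a=12, b=5, c=10, d=-7}

Derivation:
  after event 1 (t=2: INC b by 10): {b=10}
  after event 2 (t=11: SET c = -19): {b=10, c=-19}
  after event 3 (t=15: SET a = 45): {a=45, b=10, c=-19}
  after event 4 (t=21: SET a = 31): {a=31, b=10, c=-19}
  after event 5 (t=25: DEC d by 7): {a=31, b=10, c=-19, d=-7}
  after event 6 (t=30: DEL c): {a=31, b=10, d=-7}
  after event 7 (t=35: SET b = 5): {a=31, b=5, d=-7}
  after event 8 (t=42: INC c by 3): {a=31, b=5, c=3, d=-7}
  after event 9 (t=52: SET a = 12): {a=12, b=5, c=3, d=-7}
  after event 10 (t=62: INC c by 7): {a=12, b=5, c=10, d=-7}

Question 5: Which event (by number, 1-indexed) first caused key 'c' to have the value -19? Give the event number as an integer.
Answer: 2

Derivation:
Looking for first event where c becomes -19:
  event 2: c (absent) -> -19  <-- first match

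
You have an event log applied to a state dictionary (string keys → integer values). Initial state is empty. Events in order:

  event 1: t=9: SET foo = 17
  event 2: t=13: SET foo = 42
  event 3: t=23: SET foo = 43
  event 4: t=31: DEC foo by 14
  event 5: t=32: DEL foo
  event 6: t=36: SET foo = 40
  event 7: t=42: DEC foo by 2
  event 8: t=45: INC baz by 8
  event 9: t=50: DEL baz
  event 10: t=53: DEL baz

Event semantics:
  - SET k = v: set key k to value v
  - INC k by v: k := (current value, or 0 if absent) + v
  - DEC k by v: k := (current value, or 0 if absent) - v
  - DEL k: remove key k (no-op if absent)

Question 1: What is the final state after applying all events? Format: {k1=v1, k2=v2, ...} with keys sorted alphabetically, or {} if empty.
  after event 1 (t=9: SET foo = 17): {foo=17}
  after event 2 (t=13: SET foo = 42): {foo=42}
  after event 3 (t=23: SET foo = 43): {foo=43}
  after event 4 (t=31: DEC foo by 14): {foo=29}
  after event 5 (t=32: DEL foo): {}
  after event 6 (t=36: SET foo = 40): {foo=40}
  after event 7 (t=42: DEC foo by 2): {foo=38}
  after event 8 (t=45: INC baz by 8): {baz=8, foo=38}
  after event 9 (t=50: DEL baz): {foo=38}
  after event 10 (t=53: DEL baz): {foo=38}

Answer: {foo=38}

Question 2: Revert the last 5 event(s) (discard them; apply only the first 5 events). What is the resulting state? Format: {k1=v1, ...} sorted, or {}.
Answer: {}

Derivation:
Keep first 5 events (discard last 5):
  after event 1 (t=9: SET foo = 17): {foo=17}
  after event 2 (t=13: SET foo = 42): {foo=42}
  after event 3 (t=23: SET foo = 43): {foo=43}
  after event 4 (t=31: DEC foo by 14): {foo=29}
  after event 5 (t=32: DEL foo): {}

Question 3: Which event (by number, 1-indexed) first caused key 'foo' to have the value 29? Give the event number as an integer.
Answer: 4

Derivation:
Looking for first event where foo becomes 29:
  event 1: foo = 17
  event 2: foo = 42
  event 3: foo = 43
  event 4: foo 43 -> 29  <-- first match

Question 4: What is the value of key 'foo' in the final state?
Answer: 38

Derivation:
Track key 'foo' through all 10 events:
  event 1 (t=9: SET foo = 17): foo (absent) -> 17
  event 2 (t=13: SET foo = 42): foo 17 -> 42
  event 3 (t=23: SET foo = 43): foo 42 -> 43
  event 4 (t=31: DEC foo by 14): foo 43 -> 29
  event 5 (t=32: DEL foo): foo 29 -> (absent)
  event 6 (t=36: SET foo = 40): foo (absent) -> 40
  event 7 (t=42: DEC foo by 2): foo 40 -> 38
  event 8 (t=45: INC baz by 8): foo unchanged
  event 9 (t=50: DEL baz): foo unchanged
  event 10 (t=53: DEL baz): foo unchanged
Final: foo = 38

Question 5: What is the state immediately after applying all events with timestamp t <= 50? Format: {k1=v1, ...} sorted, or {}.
Apply events with t <= 50 (9 events):
  after event 1 (t=9: SET foo = 17): {foo=17}
  after event 2 (t=13: SET foo = 42): {foo=42}
  after event 3 (t=23: SET foo = 43): {foo=43}
  after event 4 (t=31: DEC foo by 14): {foo=29}
  after event 5 (t=32: DEL foo): {}
  after event 6 (t=36: SET foo = 40): {foo=40}
  after event 7 (t=42: DEC foo by 2): {foo=38}
  after event 8 (t=45: INC baz by 8): {baz=8, foo=38}
  after event 9 (t=50: DEL baz): {foo=38}

Answer: {foo=38}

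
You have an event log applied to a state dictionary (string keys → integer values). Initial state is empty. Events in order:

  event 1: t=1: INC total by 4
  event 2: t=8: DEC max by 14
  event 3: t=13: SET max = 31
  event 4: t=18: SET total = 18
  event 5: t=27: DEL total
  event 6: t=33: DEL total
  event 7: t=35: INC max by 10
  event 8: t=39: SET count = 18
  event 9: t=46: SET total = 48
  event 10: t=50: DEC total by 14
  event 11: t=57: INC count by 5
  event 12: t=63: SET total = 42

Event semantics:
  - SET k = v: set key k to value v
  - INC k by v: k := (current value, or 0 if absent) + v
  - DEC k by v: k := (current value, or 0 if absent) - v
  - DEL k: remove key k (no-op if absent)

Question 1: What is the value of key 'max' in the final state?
Track key 'max' through all 12 events:
  event 1 (t=1: INC total by 4): max unchanged
  event 2 (t=8: DEC max by 14): max (absent) -> -14
  event 3 (t=13: SET max = 31): max -14 -> 31
  event 4 (t=18: SET total = 18): max unchanged
  event 5 (t=27: DEL total): max unchanged
  event 6 (t=33: DEL total): max unchanged
  event 7 (t=35: INC max by 10): max 31 -> 41
  event 8 (t=39: SET count = 18): max unchanged
  event 9 (t=46: SET total = 48): max unchanged
  event 10 (t=50: DEC total by 14): max unchanged
  event 11 (t=57: INC count by 5): max unchanged
  event 12 (t=63: SET total = 42): max unchanged
Final: max = 41

Answer: 41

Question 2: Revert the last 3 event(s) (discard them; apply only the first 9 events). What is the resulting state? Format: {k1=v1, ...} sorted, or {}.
Keep first 9 events (discard last 3):
  after event 1 (t=1: INC total by 4): {total=4}
  after event 2 (t=8: DEC max by 14): {max=-14, total=4}
  after event 3 (t=13: SET max = 31): {max=31, total=4}
  after event 4 (t=18: SET total = 18): {max=31, total=18}
  after event 5 (t=27: DEL total): {max=31}
  after event 6 (t=33: DEL total): {max=31}
  after event 7 (t=35: INC max by 10): {max=41}
  after event 8 (t=39: SET count = 18): {count=18, max=41}
  after event 9 (t=46: SET total = 48): {count=18, max=41, total=48}

Answer: {count=18, max=41, total=48}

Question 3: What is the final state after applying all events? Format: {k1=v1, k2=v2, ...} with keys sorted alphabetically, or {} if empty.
Answer: {count=23, max=41, total=42}

Derivation:
  after event 1 (t=1: INC total by 4): {total=4}
  after event 2 (t=8: DEC max by 14): {max=-14, total=4}
  after event 3 (t=13: SET max = 31): {max=31, total=4}
  after event 4 (t=18: SET total = 18): {max=31, total=18}
  after event 5 (t=27: DEL total): {max=31}
  after event 6 (t=33: DEL total): {max=31}
  after event 7 (t=35: INC max by 10): {max=41}
  after event 8 (t=39: SET count = 18): {count=18, max=41}
  after event 9 (t=46: SET total = 48): {count=18, max=41, total=48}
  after event 10 (t=50: DEC total by 14): {count=18, max=41, total=34}
  after event 11 (t=57: INC count by 5): {count=23, max=41, total=34}
  after event 12 (t=63: SET total = 42): {count=23, max=41, total=42}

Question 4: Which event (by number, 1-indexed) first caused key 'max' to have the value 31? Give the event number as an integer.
Looking for first event where max becomes 31:
  event 2: max = -14
  event 3: max -14 -> 31  <-- first match

Answer: 3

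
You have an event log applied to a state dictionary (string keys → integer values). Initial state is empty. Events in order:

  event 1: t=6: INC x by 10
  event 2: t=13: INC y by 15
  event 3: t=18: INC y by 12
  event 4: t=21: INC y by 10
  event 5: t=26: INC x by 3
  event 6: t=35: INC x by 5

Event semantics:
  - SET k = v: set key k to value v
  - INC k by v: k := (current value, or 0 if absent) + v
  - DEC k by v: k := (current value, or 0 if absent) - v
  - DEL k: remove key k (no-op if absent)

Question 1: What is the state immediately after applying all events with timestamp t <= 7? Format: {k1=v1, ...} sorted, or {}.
Answer: {x=10}

Derivation:
Apply events with t <= 7 (1 events):
  after event 1 (t=6: INC x by 10): {x=10}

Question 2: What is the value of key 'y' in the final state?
Answer: 37

Derivation:
Track key 'y' through all 6 events:
  event 1 (t=6: INC x by 10): y unchanged
  event 2 (t=13: INC y by 15): y (absent) -> 15
  event 3 (t=18: INC y by 12): y 15 -> 27
  event 4 (t=21: INC y by 10): y 27 -> 37
  event 5 (t=26: INC x by 3): y unchanged
  event 6 (t=35: INC x by 5): y unchanged
Final: y = 37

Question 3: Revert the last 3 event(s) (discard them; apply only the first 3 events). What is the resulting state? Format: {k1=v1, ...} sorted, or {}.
Keep first 3 events (discard last 3):
  after event 1 (t=6: INC x by 10): {x=10}
  after event 2 (t=13: INC y by 15): {x=10, y=15}
  after event 3 (t=18: INC y by 12): {x=10, y=27}

Answer: {x=10, y=27}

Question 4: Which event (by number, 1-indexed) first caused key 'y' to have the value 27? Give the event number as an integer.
Looking for first event where y becomes 27:
  event 2: y = 15
  event 3: y 15 -> 27  <-- first match

Answer: 3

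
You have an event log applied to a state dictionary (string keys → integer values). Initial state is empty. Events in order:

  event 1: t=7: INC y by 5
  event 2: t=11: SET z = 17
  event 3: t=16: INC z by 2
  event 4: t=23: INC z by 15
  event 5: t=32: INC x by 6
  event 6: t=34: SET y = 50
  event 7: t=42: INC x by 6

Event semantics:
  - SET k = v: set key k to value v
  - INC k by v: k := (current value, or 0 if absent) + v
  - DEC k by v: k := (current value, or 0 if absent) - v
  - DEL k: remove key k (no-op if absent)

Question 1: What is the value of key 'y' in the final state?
Track key 'y' through all 7 events:
  event 1 (t=7: INC y by 5): y (absent) -> 5
  event 2 (t=11: SET z = 17): y unchanged
  event 3 (t=16: INC z by 2): y unchanged
  event 4 (t=23: INC z by 15): y unchanged
  event 5 (t=32: INC x by 6): y unchanged
  event 6 (t=34: SET y = 50): y 5 -> 50
  event 7 (t=42: INC x by 6): y unchanged
Final: y = 50

Answer: 50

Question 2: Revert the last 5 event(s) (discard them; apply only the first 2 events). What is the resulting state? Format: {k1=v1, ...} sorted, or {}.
Keep first 2 events (discard last 5):
  after event 1 (t=7: INC y by 5): {y=5}
  after event 2 (t=11: SET z = 17): {y=5, z=17}

Answer: {y=5, z=17}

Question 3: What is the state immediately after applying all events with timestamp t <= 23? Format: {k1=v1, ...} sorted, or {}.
Answer: {y=5, z=34}

Derivation:
Apply events with t <= 23 (4 events):
  after event 1 (t=7: INC y by 5): {y=5}
  after event 2 (t=11: SET z = 17): {y=5, z=17}
  after event 3 (t=16: INC z by 2): {y=5, z=19}
  after event 4 (t=23: INC z by 15): {y=5, z=34}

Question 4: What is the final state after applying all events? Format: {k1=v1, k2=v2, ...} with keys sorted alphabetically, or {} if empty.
Answer: {x=12, y=50, z=34}

Derivation:
  after event 1 (t=7: INC y by 5): {y=5}
  after event 2 (t=11: SET z = 17): {y=5, z=17}
  after event 3 (t=16: INC z by 2): {y=5, z=19}
  after event 4 (t=23: INC z by 15): {y=5, z=34}
  after event 5 (t=32: INC x by 6): {x=6, y=5, z=34}
  after event 6 (t=34: SET y = 50): {x=6, y=50, z=34}
  after event 7 (t=42: INC x by 6): {x=12, y=50, z=34}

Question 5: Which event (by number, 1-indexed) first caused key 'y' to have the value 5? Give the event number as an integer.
Answer: 1

Derivation:
Looking for first event where y becomes 5:
  event 1: y (absent) -> 5  <-- first match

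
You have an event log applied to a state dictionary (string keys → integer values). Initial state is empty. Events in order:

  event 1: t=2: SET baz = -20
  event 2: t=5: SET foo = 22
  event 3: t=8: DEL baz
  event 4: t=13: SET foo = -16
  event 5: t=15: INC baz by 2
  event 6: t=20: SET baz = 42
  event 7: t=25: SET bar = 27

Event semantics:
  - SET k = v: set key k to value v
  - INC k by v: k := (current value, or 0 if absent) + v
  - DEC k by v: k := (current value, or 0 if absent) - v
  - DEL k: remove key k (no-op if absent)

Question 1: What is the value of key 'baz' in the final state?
Answer: 42

Derivation:
Track key 'baz' through all 7 events:
  event 1 (t=2: SET baz = -20): baz (absent) -> -20
  event 2 (t=5: SET foo = 22): baz unchanged
  event 3 (t=8: DEL baz): baz -20 -> (absent)
  event 4 (t=13: SET foo = -16): baz unchanged
  event 5 (t=15: INC baz by 2): baz (absent) -> 2
  event 6 (t=20: SET baz = 42): baz 2 -> 42
  event 7 (t=25: SET bar = 27): baz unchanged
Final: baz = 42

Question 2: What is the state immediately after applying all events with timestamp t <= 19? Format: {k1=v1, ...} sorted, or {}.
Apply events with t <= 19 (5 events):
  after event 1 (t=2: SET baz = -20): {baz=-20}
  after event 2 (t=5: SET foo = 22): {baz=-20, foo=22}
  after event 3 (t=8: DEL baz): {foo=22}
  after event 4 (t=13: SET foo = -16): {foo=-16}
  after event 5 (t=15: INC baz by 2): {baz=2, foo=-16}

Answer: {baz=2, foo=-16}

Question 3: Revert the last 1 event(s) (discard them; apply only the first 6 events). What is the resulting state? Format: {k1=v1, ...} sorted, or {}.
Answer: {baz=42, foo=-16}

Derivation:
Keep first 6 events (discard last 1):
  after event 1 (t=2: SET baz = -20): {baz=-20}
  after event 2 (t=5: SET foo = 22): {baz=-20, foo=22}
  after event 3 (t=8: DEL baz): {foo=22}
  after event 4 (t=13: SET foo = -16): {foo=-16}
  after event 5 (t=15: INC baz by 2): {baz=2, foo=-16}
  after event 6 (t=20: SET baz = 42): {baz=42, foo=-16}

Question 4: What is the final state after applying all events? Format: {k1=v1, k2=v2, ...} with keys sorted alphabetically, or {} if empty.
Answer: {bar=27, baz=42, foo=-16}

Derivation:
  after event 1 (t=2: SET baz = -20): {baz=-20}
  after event 2 (t=5: SET foo = 22): {baz=-20, foo=22}
  after event 3 (t=8: DEL baz): {foo=22}
  after event 4 (t=13: SET foo = -16): {foo=-16}
  after event 5 (t=15: INC baz by 2): {baz=2, foo=-16}
  after event 6 (t=20: SET baz = 42): {baz=42, foo=-16}
  after event 7 (t=25: SET bar = 27): {bar=27, baz=42, foo=-16}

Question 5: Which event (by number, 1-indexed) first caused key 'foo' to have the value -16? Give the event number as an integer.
Looking for first event where foo becomes -16:
  event 2: foo = 22
  event 3: foo = 22
  event 4: foo 22 -> -16  <-- first match

Answer: 4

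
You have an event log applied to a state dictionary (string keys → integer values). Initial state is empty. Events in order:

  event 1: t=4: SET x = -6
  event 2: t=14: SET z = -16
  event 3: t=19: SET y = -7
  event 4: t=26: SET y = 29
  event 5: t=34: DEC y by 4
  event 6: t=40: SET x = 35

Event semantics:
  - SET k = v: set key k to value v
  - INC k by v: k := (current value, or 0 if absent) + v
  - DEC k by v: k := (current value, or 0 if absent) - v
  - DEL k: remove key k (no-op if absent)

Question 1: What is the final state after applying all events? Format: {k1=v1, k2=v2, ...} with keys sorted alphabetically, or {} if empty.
Answer: {x=35, y=25, z=-16}

Derivation:
  after event 1 (t=4: SET x = -6): {x=-6}
  after event 2 (t=14: SET z = -16): {x=-6, z=-16}
  after event 3 (t=19: SET y = -7): {x=-6, y=-7, z=-16}
  after event 4 (t=26: SET y = 29): {x=-6, y=29, z=-16}
  after event 5 (t=34: DEC y by 4): {x=-6, y=25, z=-16}
  after event 6 (t=40: SET x = 35): {x=35, y=25, z=-16}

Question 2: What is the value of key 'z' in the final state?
Answer: -16

Derivation:
Track key 'z' through all 6 events:
  event 1 (t=4: SET x = -6): z unchanged
  event 2 (t=14: SET z = -16): z (absent) -> -16
  event 3 (t=19: SET y = -7): z unchanged
  event 4 (t=26: SET y = 29): z unchanged
  event 5 (t=34: DEC y by 4): z unchanged
  event 6 (t=40: SET x = 35): z unchanged
Final: z = -16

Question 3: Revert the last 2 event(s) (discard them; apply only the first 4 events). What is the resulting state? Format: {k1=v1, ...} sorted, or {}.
Answer: {x=-6, y=29, z=-16}

Derivation:
Keep first 4 events (discard last 2):
  after event 1 (t=4: SET x = -6): {x=-6}
  after event 2 (t=14: SET z = -16): {x=-6, z=-16}
  after event 3 (t=19: SET y = -7): {x=-6, y=-7, z=-16}
  after event 4 (t=26: SET y = 29): {x=-6, y=29, z=-16}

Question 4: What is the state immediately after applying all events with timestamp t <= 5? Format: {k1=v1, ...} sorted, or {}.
Answer: {x=-6}

Derivation:
Apply events with t <= 5 (1 events):
  after event 1 (t=4: SET x = -6): {x=-6}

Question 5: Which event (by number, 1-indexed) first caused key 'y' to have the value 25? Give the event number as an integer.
Answer: 5

Derivation:
Looking for first event where y becomes 25:
  event 3: y = -7
  event 4: y = 29
  event 5: y 29 -> 25  <-- first match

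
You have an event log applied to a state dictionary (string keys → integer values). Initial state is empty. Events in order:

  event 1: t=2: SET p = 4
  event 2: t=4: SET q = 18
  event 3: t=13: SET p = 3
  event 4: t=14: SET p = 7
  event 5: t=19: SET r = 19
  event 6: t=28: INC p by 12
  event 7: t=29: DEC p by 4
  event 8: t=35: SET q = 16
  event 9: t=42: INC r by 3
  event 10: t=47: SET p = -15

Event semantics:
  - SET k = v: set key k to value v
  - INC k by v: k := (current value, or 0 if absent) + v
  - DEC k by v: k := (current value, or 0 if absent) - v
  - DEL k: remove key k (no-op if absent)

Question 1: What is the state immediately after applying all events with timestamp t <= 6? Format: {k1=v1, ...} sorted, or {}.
Answer: {p=4, q=18}

Derivation:
Apply events with t <= 6 (2 events):
  after event 1 (t=2: SET p = 4): {p=4}
  after event 2 (t=4: SET q = 18): {p=4, q=18}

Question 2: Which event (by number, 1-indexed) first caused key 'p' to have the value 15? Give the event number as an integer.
Looking for first event where p becomes 15:
  event 1: p = 4
  event 2: p = 4
  event 3: p = 3
  event 4: p = 7
  event 5: p = 7
  event 6: p = 19
  event 7: p 19 -> 15  <-- first match

Answer: 7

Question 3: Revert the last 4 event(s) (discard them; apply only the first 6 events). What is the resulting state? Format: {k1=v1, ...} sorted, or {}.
Keep first 6 events (discard last 4):
  after event 1 (t=2: SET p = 4): {p=4}
  after event 2 (t=4: SET q = 18): {p=4, q=18}
  after event 3 (t=13: SET p = 3): {p=3, q=18}
  after event 4 (t=14: SET p = 7): {p=7, q=18}
  after event 5 (t=19: SET r = 19): {p=7, q=18, r=19}
  after event 6 (t=28: INC p by 12): {p=19, q=18, r=19}

Answer: {p=19, q=18, r=19}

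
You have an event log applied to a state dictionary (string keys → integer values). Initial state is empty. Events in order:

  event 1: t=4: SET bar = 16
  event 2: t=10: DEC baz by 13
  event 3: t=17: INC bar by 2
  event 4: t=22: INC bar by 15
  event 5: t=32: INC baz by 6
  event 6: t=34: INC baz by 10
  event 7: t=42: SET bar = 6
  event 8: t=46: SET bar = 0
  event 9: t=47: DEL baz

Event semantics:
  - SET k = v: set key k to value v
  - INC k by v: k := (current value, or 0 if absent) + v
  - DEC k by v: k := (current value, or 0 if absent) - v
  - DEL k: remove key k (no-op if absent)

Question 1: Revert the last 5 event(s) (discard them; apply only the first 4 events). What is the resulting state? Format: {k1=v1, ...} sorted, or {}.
Keep first 4 events (discard last 5):
  after event 1 (t=4: SET bar = 16): {bar=16}
  after event 2 (t=10: DEC baz by 13): {bar=16, baz=-13}
  after event 3 (t=17: INC bar by 2): {bar=18, baz=-13}
  after event 4 (t=22: INC bar by 15): {bar=33, baz=-13}

Answer: {bar=33, baz=-13}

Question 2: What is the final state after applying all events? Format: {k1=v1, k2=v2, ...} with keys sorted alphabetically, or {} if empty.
Answer: {bar=0}

Derivation:
  after event 1 (t=4: SET bar = 16): {bar=16}
  after event 2 (t=10: DEC baz by 13): {bar=16, baz=-13}
  after event 3 (t=17: INC bar by 2): {bar=18, baz=-13}
  after event 4 (t=22: INC bar by 15): {bar=33, baz=-13}
  after event 5 (t=32: INC baz by 6): {bar=33, baz=-7}
  after event 6 (t=34: INC baz by 10): {bar=33, baz=3}
  after event 7 (t=42: SET bar = 6): {bar=6, baz=3}
  after event 8 (t=46: SET bar = 0): {bar=0, baz=3}
  after event 9 (t=47: DEL baz): {bar=0}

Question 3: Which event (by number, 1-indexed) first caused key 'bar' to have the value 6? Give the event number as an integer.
Answer: 7

Derivation:
Looking for first event where bar becomes 6:
  event 1: bar = 16
  event 2: bar = 16
  event 3: bar = 18
  event 4: bar = 33
  event 5: bar = 33
  event 6: bar = 33
  event 7: bar 33 -> 6  <-- first match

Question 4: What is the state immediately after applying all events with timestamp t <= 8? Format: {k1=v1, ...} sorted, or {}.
Answer: {bar=16}

Derivation:
Apply events with t <= 8 (1 events):
  after event 1 (t=4: SET bar = 16): {bar=16}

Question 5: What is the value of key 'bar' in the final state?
Track key 'bar' through all 9 events:
  event 1 (t=4: SET bar = 16): bar (absent) -> 16
  event 2 (t=10: DEC baz by 13): bar unchanged
  event 3 (t=17: INC bar by 2): bar 16 -> 18
  event 4 (t=22: INC bar by 15): bar 18 -> 33
  event 5 (t=32: INC baz by 6): bar unchanged
  event 6 (t=34: INC baz by 10): bar unchanged
  event 7 (t=42: SET bar = 6): bar 33 -> 6
  event 8 (t=46: SET bar = 0): bar 6 -> 0
  event 9 (t=47: DEL baz): bar unchanged
Final: bar = 0

Answer: 0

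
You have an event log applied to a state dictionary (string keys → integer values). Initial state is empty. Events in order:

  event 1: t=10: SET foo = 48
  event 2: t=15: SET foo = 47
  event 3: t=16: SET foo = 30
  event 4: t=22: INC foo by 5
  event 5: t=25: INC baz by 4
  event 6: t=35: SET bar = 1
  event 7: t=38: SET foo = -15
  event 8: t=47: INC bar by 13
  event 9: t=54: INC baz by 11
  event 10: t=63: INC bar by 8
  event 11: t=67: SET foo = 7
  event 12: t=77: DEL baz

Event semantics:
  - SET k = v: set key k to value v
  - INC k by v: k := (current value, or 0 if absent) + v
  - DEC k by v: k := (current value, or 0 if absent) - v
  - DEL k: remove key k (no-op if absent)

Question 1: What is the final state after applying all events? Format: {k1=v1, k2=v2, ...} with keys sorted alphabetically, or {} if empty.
Answer: {bar=22, foo=7}

Derivation:
  after event 1 (t=10: SET foo = 48): {foo=48}
  after event 2 (t=15: SET foo = 47): {foo=47}
  after event 3 (t=16: SET foo = 30): {foo=30}
  after event 4 (t=22: INC foo by 5): {foo=35}
  after event 5 (t=25: INC baz by 4): {baz=4, foo=35}
  after event 6 (t=35: SET bar = 1): {bar=1, baz=4, foo=35}
  after event 7 (t=38: SET foo = -15): {bar=1, baz=4, foo=-15}
  after event 8 (t=47: INC bar by 13): {bar=14, baz=4, foo=-15}
  after event 9 (t=54: INC baz by 11): {bar=14, baz=15, foo=-15}
  after event 10 (t=63: INC bar by 8): {bar=22, baz=15, foo=-15}
  after event 11 (t=67: SET foo = 7): {bar=22, baz=15, foo=7}
  after event 12 (t=77: DEL baz): {bar=22, foo=7}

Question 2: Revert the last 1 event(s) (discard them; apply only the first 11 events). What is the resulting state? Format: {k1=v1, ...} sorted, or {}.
Keep first 11 events (discard last 1):
  after event 1 (t=10: SET foo = 48): {foo=48}
  after event 2 (t=15: SET foo = 47): {foo=47}
  after event 3 (t=16: SET foo = 30): {foo=30}
  after event 4 (t=22: INC foo by 5): {foo=35}
  after event 5 (t=25: INC baz by 4): {baz=4, foo=35}
  after event 6 (t=35: SET bar = 1): {bar=1, baz=4, foo=35}
  after event 7 (t=38: SET foo = -15): {bar=1, baz=4, foo=-15}
  after event 8 (t=47: INC bar by 13): {bar=14, baz=4, foo=-15}
  after event 9 (t=54: INC baz by 11): {bar=14, baz=15, foo=-15}
  after event 10 (t=63: INC bar by 8): {bar=22, baz=15, foo=-15}
  after event 11 (t=67: SET foo = 7): {bar=22, baz=15, foo=7}

Answer: {bar=22, baz=15, foo=7}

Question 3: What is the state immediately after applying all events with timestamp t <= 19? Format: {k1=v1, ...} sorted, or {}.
Apply events with t <= 19 (3 events):
  after event 1 (t=10: SET foo = 48): {foo=48}
  after event 2 (t=15: SET foo = 47): {foo=47}
  after event 3 (t=16: SET foo = 30): {foo=30}

Answer: {foo=30}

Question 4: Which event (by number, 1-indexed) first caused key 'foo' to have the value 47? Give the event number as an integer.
Answer: 2

Derivation:
Looking for first event where foo becomes 47:
  event 1: foo = 48
  event 2: foo 48 -> 47  <-- first match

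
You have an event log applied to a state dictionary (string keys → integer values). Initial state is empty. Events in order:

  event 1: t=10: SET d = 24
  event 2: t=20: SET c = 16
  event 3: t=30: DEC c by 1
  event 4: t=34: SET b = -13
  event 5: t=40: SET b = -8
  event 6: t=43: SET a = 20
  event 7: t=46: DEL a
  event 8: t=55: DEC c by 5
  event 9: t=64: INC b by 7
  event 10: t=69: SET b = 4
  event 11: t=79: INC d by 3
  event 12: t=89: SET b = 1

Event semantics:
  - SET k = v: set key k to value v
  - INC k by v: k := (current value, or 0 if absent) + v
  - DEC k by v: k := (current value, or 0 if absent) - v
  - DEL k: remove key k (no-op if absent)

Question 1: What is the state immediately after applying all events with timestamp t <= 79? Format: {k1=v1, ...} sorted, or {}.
Apply events with t <= 79 (11 events):
  after event 1 (t=10: SET d = 24): {d=24}
  after event 2 (t=20: SET c = 16): {c=16, d=24}
  after event 3 (t=30: DEC c by 1): {c=15, d=24}
  after event 4 (t=34: SET b = -13): {b=-13, c=15, d=24}
  after event 5 (t=40: SET b = -8): {b=-8, c=15, d=24}
  after event 6 (t=43: SET a = 20): {a=20, b=-8, c=15, d=24}
  after event 7 (t=46: DEL a): {b=-8, c=15, d=24}
  after event 8 (t=55: DEC c by 5): {b=-8, c=10, d=24}
  after event 9 (t=64: INC b by 7): {b=-1, c=10, d=24}
  after event 10 (t=69: SET b = 4): {b=4, c=10, d=24}
  after event 11 (t=79: INC d by 3): {b=4, c=10, d=27}

Answer: {b=4, c=10, d=27}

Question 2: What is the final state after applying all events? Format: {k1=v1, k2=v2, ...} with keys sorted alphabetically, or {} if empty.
  after event 1 (t=10: SET d = 24): {d=24}
  after event 2 (t=20: SET c = 16): {c=16, d=24}
  after event 3 (t=30: DEC c by 1): {c=15, d=24}
  after event 4 (t=34: SET b = -13): {b=-13, c=15, d=24}
  after event 5 (t=40: SET b = -8): {b=-8, c=15, d=24}
  after event 6 (t=43: SET a = 20): {a=20, b=-8, c=15, d=24}
  after event 7 (t=46: DEL a): {b=-8, c=15, d=24}
  after event 8 (t=55: DEC c by 5): {b=-8, c=10, d=24}
  after event 9 (t=64: INC b by 7): {b=-1, c=10, d=24}
  after event 10 (t=69: SET b = 4): {b=4, c=10, d=24}
  after event 11 (t=79: INC d by 3): {b=4, c=10, d=27}
  after event 12 (t=89: SET b = 1): {b=1, c=10, d=27}

Answer: {b=1, c=10, d=27}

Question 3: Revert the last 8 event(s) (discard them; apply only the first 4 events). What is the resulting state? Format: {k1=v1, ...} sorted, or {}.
Answer: {b=-13, c=15, d=24}

Derivation:
Keep first 4 events (discard last 8):
  after event 1 (t=10: SET d = 24): {d=24}
  after event 2 (t=20: SET c = 16): {c=16, d=24}
  after event 3 (t=30: DEC c by 1): {c=15, d=24}
  after event 4 (t=34: SET b = -13): {b=-13, c=15, d=24}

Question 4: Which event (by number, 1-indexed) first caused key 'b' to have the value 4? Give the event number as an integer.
Answer: 10

Derivation:
Looking for first event where b becomes 4:
  event 4: b = -13
  event 5: b = -8
  event 6: b = -8
  event 7: b = -8
  event 8: b = -8
  event 9: b = -1
  event 10: b -1 -> 4  <-- first match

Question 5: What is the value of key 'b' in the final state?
Answer: 1

Derivation:
Track key 'b' through all 12 events:
  event 1 (t=10: SET d = 24): b unchanged
  event 2 (t=20: SET c = 16): b unchanged
  event 3 (t=30: DEC c by 1): b unchanged
  event 4 (t=34: SET b = -13): b (absent) -> -13
  event 5 (t=40: SET b = -8): b -13 -> -8
  event 6 (t=43: SET a = 20): b unchanged
  event 7 (t=46: DEL a): b unchanged
  event 8 (t=55: DEC c by 5): b unchanged
  event 9 (t=64: INC b by 7): b -8 -> -1
  event 10 (t=69: SET b = 4): b -1 -> 4
  event 11 (t=79: INC d by 3): b unchanged
  event 12 (t=89: SET b = 1): b 4 -> 1
Final: b = 1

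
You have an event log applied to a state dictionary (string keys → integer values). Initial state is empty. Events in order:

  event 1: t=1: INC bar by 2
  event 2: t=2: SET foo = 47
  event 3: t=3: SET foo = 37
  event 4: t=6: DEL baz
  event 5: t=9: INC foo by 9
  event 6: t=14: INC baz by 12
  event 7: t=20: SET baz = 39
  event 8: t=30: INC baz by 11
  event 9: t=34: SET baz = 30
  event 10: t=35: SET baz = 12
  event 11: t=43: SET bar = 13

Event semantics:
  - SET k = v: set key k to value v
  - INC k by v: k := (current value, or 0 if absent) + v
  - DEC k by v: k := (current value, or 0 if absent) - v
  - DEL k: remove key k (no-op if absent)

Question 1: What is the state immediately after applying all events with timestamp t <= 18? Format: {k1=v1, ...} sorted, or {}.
Answer: {bar=2, baz=12, foo=46}

Derivation:
Apply events with t <= 18 (6 events):
  after event 1 (t=1: INC bar by 2): {bar=2}
  after event 2 (t=2: SET foo = 47): {bar=2, foo=47}
  after event 3 (t=3: SET foo = 37): {bar=2, foo=37}
  after event 4 (t=6: DEL baz): {bar=2, foo=37}
  after event 5 (t=9: INC foo by 9): {bar=2, foo=46}
  after event 6 (t=14: INC baz by 12): {bar=2, baz=12, foo=46}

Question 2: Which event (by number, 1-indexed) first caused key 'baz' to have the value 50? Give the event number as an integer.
Answer: 8

Derivation:
Looking for first event where baz becomes 50:
  event 6: baz = 12
  event 7: baz = 39
  event 8: baz 39 -> 50  <-- first match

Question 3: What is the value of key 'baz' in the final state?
Track key 'baz' through all 11 events:
  event 1 (t=1: INC bar by 2): baz unchanged
  event 2 (t=2: SET foo = 47): baz unchanged
  event 3 (t=3: SET foo = 37): baz unchanged
  event 4 (t=6: DEL baz): baz (absent) -> (absent)
  event 5 (t=9: INC foo by 9): baz unchanged
  event 6 (t=14: INC baz by 12): baz (absent) -> 12
  event 7 (t=20: SET baz = 39): baz 12 -> 39
  event 8 (t=30: INC baz by 11): baz 39 -> 50
  event 9 (t=34: SET baz = 30): baz 50 -> 30
  event 10 (t=35: SET baz = 12): baz 30 -> 12
  event 11 (t=43: SET bar = 13): baz unchanged
Final: baz = 12

Answer: 12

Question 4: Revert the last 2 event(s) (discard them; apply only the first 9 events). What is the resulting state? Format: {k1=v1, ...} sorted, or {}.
Answer: {bar=2, baz=30, foo=46}

Derivation:
Keep first 9 events (discard last 2):
  after event 1 (t=1: INC bar by 2): {bar=2}
  after event 2 (t=2: SET foo = 47): {bar=2, foo=47}
  after event 3 (t=3: SET foo = 37): {bar=2, foo=37}
  after event 4 (t=6: DEL baz): {bar=2, foo=37}
  after event 5 (t=9: INC foo by 9): {bar=2, foo=46}
  after event 6 (t=14: INC baz by 12): {bar=2, baz=12, foo=46}
  after event 7 (t=20: SET baz = 39): {bar=2, baz=39, foo=46}
  after event 8 (t=30: INC baz by 11): {bar=2, baz=50, foo=46}
  after event 9 (t=34: SET baz = 30): {bar=2, baz=30, foo=46}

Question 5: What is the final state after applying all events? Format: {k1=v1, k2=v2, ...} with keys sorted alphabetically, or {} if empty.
Answer: {bar=13, baz=12, foo=46}

Derivation:
  after event 1 (t=1: INC bar by 2): {bar=2}
  after event 2 (t=2: SET foo = 47): {bar=2, foo=47}
  after event 3 (t=3: SET foo = 37): {bar=2, foo=37}
  after event 4 (t=6: DEL baz): {bar=2, foo=37}
  after event 5 (t=9: INC foo by 9): {bar=2, foo=46}
  after event 6 (t=14: INC baz by 12): {bar=2, baz=12, foo=46}
  after event 7 (t=20: SET baz = 39): {bar=2, baz=39, foo=46}
  after event 8 (t=30: INC baz by 11): {bar=2, baz=50, foo=46}
  after event 9 (t=34: SET baz = 30): {bar=2, baz=30, foo=46}
  after event 10 (t=35: SET baz = 12): {bar=2, baz=12, foo=46}
  after event 11 (t=43: SET bar = 13): {bar=13, baz=12, foo=46}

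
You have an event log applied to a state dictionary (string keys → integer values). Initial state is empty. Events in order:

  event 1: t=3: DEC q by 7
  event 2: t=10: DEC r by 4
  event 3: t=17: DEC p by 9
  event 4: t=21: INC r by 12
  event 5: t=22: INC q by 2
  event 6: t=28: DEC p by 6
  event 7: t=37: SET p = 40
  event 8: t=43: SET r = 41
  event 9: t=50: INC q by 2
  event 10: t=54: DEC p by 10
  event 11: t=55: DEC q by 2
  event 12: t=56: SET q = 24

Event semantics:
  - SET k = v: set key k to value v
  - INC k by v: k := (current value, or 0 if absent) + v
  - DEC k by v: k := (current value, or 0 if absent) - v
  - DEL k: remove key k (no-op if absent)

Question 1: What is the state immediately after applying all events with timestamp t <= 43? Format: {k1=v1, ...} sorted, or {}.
Apply events with t <= 43 (8 events):
  after event 1 (t=3: DEC q by 7): {q=-7}
  after event 2 (t=10: DEC r by 4): {q=-7, r=-4}
  after event 3 (t=17: DEC p by 9): {p=-9, q=-7, r=-4}
  after event 4 (t=21: INC r by 12): {p=-9, q=-7, r=8}
  after event 5 (t=22: INC q by 2): {p=-9, q=-5, r=8}
  after event 6 (t=28: DEC p by 6): {p=-15, q=-5, r=8}
  after event 7 (t=37: SET p = 40): {p=40, q=-5, r=8}
  after event 8 (t=43: SET r = 41): {p=40, q=-5, r=41}

Answer: {p=40, q=-5, r=41}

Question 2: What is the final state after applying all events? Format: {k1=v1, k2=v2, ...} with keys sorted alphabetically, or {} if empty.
  after event 1 (t=3: DEC q by 7): {q=-7}
  after event 2 (t=10: DEC r by 4): {q=-7, r=-4}
  after event 3 (t=17: DEC p by 9): {p=-9, q=-7, r=-4}
  after event 4 (t=21: INC r by 12): {p=-9, q=-7, r=8}
  after event 5 (t=22: INC q by 2): {p=-9, q=-5, r=8}
  after event 6 (t=28: DEC p by 6): {p=-15, q=-5, r=8}
  after event 7 (t=37: SET p = 40): {p=40, q=-5, r=8}
  after event 8 (t=43: SET r = 41): {p=40, q=-5, r=41}
  after event 9 (t=50: INC q by 2): {p=40, q=-3, r=41}
  after event 10 (t=54: DEC p by 10): {p=30, q=-3, r=41}
  after event 11 (t=55: DEC q by 2): {p=30, q=-5, r=41}
  after event 12 (t=56: SET q = 24): {p=30, q=24, r=41}

Answer: {p=30, q=24, r=41}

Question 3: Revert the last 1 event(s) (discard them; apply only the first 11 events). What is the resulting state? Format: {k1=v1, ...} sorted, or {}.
Answer: {p=30, q=-5, r=41}

Derivation:
Keep first 11 events (discard last 1):
  after event 1 (t=3: DEC q by 7): {q=-7}
  after event 2 (t=10: DEC r by 4): {q=-7, r=-4}
  after event 3 (t=17: DEC p by 9): {p=-9, q=-7, r=-4}
  after event 4 (t=21: INC r by 12): {p=-9, q=-7, r=8}
  after event 5 (t=22: INC q by 2): {p=-9, q=-5, r=8}
  after event 6 (t=28: DEC p by 6): {p=-15, q=-5, r=8}
  after event 7 (t=37: SET p = 40): {p=40, q=-5, r=8}
  after event 8 (t=43: SET r = 41): {p=40, q=-5, r=41}
  after event 9 (t=50: INC q by 2): {p=40, q=-3, r=41}
  after event 10 (t=54: DEC p by 10): {p=30, q=-3, r=41}
  after event 11 (t=55: DEC q by 2): {p=30, q=-5, r=41}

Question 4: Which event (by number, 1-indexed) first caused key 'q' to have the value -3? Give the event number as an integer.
Answer: 9

Derivation:
Looking for first event where q becomes -3:
  event 1: q = -7
  event 2: q = -7
  event 3: q = -7
  event 4: q = -7
  event 5: q = -5
  event 6: q = -5
  event 7: q = -5
  event 8: q = -5
  event 9: q -5 -> -3  <-- first match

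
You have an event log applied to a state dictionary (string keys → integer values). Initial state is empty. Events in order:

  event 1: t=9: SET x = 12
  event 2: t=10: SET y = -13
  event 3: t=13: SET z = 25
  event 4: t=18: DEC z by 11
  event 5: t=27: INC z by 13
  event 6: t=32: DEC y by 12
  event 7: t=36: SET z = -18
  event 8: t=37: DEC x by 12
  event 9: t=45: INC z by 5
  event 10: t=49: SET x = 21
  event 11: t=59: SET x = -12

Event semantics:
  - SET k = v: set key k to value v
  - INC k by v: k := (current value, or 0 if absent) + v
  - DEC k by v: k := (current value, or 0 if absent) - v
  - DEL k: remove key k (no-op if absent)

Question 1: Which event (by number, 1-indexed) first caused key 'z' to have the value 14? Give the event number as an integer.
Looking for first event where z becomes 14:
  event 3: z = 25
  event 4: z 25 -> 14  <-- first match

Answer: 4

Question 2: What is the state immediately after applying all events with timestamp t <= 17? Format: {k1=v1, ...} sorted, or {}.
Apply events with t <= 17 (3 events):
  after event 1 (t=9: SET x = 12): {x=12}
  after event 2 (t=10: SET y = -13): {x=12, y=-13}
  after event 3 (t=13: SET z = 25): {x=12, y=-13, z=25}

Answer: {x=12, y=-13, z=25}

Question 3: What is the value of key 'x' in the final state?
Answer: -12

Derivation:
Track key 'x' through all 11 events:
  event 1 (t=9: SET x = 12): x (absent) -> 12
  event 2 (t=10: SET y = -13): x unchanged
  event 3 (t=13: SET z = 25): x unchanged
  event 4 (t=18: DEC z by 11): x unchanged
  event 5 (t=27: INC z by 13): x unchanged
  event 6 (t=32: DEC y by 12): x unchanged
  event 7 (t=36: SET z = -18): x unchanged
  event 8 (t=37: DEC x by 12): x 12 -> 0
  event 9 (t=45: INC z by 5): x unchanged
  event 10 (t=49: SET x = 21): x 0 -> 21
  event 11 (t=59: SET x = -12): x 21 -> -12
Final: x = -12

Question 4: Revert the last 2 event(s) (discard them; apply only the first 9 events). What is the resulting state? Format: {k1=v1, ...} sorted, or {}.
Keep first 9 events (discard last 2):
  after event 1 (t=9: SET x = 12): {x=12}
  after event 2 (t=10: SET y = -13): {x=12, y=-13}
  after event 3 (t=13: SET z = 25): {x=12, y=-13, z=25}
  after event 4 (t=18: DEC z by 11): {x=12, y=-13, z=14}
  after event 5 (t=27: INC z by 13): {x=12, y=-13, z=27}
  after event 6 (t=32: DEC y by 12): {x=12, y=-25, z=27}
  after event 7 (t=36: SET z = -18): {x=12, y=-25, z=-18}
  after event 8 (t=37: DEC x by 12): {x=0, y=-25, z=-18}
  after event 9 (t=45: INC z by 5): {x=0, y=-25, z=-13}

Answer: {x=0, y=-25, z=-13}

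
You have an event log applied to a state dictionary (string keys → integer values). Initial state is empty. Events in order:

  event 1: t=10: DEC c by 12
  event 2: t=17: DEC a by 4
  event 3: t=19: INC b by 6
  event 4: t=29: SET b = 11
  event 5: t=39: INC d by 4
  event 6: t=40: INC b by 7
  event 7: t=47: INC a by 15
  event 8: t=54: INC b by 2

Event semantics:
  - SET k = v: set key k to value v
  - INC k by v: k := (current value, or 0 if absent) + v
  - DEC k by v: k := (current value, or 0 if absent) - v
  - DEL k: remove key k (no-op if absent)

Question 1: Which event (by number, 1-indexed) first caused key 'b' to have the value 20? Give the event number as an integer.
Looking for first event where b becomes 20:
  event 3: b = 6
  event 4: b = 11
  event 5: b = 11
  event 6: b = 18
  event 7: b = 18
  event 8: b 18 -> 20  <-- first match

Answer: 8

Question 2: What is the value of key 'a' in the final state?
Track key 'a' through all 8 events:
  event 1 (t=10: DEC c by 12): a unchanged
  event 2 (t=17: DEC a by 4): a (absent) -> -4
  event 3 (t=19: INC b by 6): a unchanged
  event 4 (t=29: SET b = 11): a unchanged
  event 5 (t=39: INC d by 4): a unchanged
  event 6 (t=40: INC b by 7): a unchanged
  event 7 (t=47: INC a by 15): a -4 -> 11
  event 8 (t=54: INC b by 2): a unchanged
Final: a = 11

Answer: 11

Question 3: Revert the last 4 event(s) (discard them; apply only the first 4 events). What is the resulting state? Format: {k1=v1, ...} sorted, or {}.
Answer: {a=-4, b=11, c=-12}

Derivation:
Keep first 4 events (discard last 4):
  after event 1 (t=10: DEC c by 12): {c=-12}
  after event 2 (t=17: DEC a by 4): {a=-4, c=-12}
  after event 3 (t=19: INC b by 6): {a=-4, b=6, c=-12}
  after event 4 (t=29: SET b = 11): {a=-4, b=11, c=-12}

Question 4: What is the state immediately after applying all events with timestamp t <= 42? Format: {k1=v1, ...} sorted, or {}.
Apply events with t <= 42 (6 events):
  after event 1 (t=10: DEC c by 12): {c=-12}
  after event 2 (t=17: DEC a by 4): {a=-4, c=-12}
  after event 3 (t=19: INC b by 6): {a=-4, b=6, c=-12}
  after event 4 (t=29: SET b = 11): {a=-4, b=11, c=-12}
  after event 5 (t=39: INC d by 4): {a=-4, b=11, c=-12, d=4}
  after event 6 (t=40: INC b by 7): {a=-4, b=18, c=-12, d=4}

Answer: {a=-4, b=18, c=-12, d=4}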